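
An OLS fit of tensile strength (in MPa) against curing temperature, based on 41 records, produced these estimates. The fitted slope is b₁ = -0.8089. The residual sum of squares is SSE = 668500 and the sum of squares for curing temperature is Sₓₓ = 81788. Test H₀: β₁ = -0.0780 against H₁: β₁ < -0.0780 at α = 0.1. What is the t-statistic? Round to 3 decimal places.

t = -1.597

MSE = SSE/(n − 2) = 668500/39 = 17141.
SE(b₁) = √(MSE/Sₓₓ) = √(17141/81788) = 0.457798.
t = (-0.8089 − (-0.0780)) / 0.457798 = -1.597.
df = n − 2 = 39.
One-sided p ≈ 0.0592, which is < 0.1, so reject H₀.
There is evidence that the true slope on curing temperature is below -0.0780 MPa per unit.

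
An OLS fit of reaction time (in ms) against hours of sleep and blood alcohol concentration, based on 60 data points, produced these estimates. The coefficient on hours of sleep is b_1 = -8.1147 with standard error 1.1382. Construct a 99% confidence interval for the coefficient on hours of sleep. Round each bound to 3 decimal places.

(-11.148, -5.082)

df = n − k − 1 = 60 − 2 − 1 = 57.
t* = t_{0.005, 57} = 2.66487.
Margin = t* × SE = 2.66487 × 1.1382 = 3.03316.
CI: -8.1147 ± 3.03316 → (-11.148, -5.082).
With 99% confidence, each one-unit increase in hours of sleep is associated with a change of between -11.148 and -5.082 ms in reaction time, holding the other predictors fixed.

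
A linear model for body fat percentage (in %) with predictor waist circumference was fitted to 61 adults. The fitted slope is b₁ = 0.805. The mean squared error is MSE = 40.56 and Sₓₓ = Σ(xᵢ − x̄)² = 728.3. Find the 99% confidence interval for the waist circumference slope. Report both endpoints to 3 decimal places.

SE(b₁) = √(MSE/Sₓₓ) = √(40.56/728.3) = 0.23599.
df = n − 2 = 59.
t* = t_{0.005, 59} = 2.661759.
Margin = t* × SE = 2.661759 × 0.23599 = 0.62815.
CI: 0.805 ± 0.62815 → (0.177, 1.433).
With 99% confidence, each one-unit increase in waist circumference is associated with a change of between 0.177 and 1.433 % in body fat percentage.

(0.177, 1.433)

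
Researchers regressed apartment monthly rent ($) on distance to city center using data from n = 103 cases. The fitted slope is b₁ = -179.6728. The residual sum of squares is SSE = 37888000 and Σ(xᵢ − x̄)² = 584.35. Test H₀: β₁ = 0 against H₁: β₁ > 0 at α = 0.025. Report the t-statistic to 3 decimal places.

MSE = SSE/(n − 2) = 37888000/101 = 375129.
SE(b₁) = √(MSE/Sₓₓ) = √(375129/584.35) = 25.3369.
t = -179.6728 / 25.3369 = -7.091.
df = n − 2 = 101.
One-sided p ≈ 1.0000, which is ≥ 0.025, so fail to reject H₀.
The data do not give significant evidence that the true slope on distance to city center is positive.

t = -7.091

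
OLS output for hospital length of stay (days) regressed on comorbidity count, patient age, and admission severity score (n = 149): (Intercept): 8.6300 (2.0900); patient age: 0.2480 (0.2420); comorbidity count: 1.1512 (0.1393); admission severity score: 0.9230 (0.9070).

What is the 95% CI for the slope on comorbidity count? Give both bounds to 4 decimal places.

(0.8759, 1.4265)

Read off: b = 1.1512, SE = 0.1393 for comorbidity count.
df = n − k − 1 = 149 − 3 − 1 = 145.
t* = t_{0.025, 145} = 1.97646.
Margin = t* × SE = 1.97646 × 0.1393 = 0.275321.
CI: 1.1512 ± 0.275321 → (0.8759, 1.4265).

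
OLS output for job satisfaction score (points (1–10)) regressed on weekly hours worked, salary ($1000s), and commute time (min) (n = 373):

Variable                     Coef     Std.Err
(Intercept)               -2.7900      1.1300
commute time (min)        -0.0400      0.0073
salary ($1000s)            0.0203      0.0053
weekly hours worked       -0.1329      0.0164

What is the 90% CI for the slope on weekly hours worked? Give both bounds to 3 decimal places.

(-0.160, -0.106)

Read off: b = -0.1329, SE = 0.0164 for weekly hours worked.
df = n − k − 1 = 373 − 3 − 1 = 369.
t* = t_{0.05, 369} = 1.648994.
Margin = t* × SE = 1.648994 × 0.0164 = 0.02704.
CI: -0.1329 ± 0.02704 → (-0.160, -0.106).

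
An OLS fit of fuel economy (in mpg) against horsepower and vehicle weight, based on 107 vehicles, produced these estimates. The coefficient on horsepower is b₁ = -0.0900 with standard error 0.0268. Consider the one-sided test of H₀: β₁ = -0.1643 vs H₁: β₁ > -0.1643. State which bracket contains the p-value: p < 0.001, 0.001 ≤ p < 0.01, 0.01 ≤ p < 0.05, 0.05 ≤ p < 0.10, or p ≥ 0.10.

0.001 ≤ p < 0.01

t = (-0.0900 − (-0.1643)) / 0.0268 = 2.772.
df = n − k − 1 = 107 − 2 − 1 = 104.
One-sided p = P(T_{104} > t) ≈ 0.0033.
So 0.001 ≤ p < 0.01.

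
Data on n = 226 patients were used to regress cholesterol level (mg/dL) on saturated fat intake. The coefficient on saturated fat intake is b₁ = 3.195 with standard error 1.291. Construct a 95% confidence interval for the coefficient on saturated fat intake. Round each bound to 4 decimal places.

(0.6509, 5.7391)

df = n − 2 = 226 − 2 = 224.
t* = t_{0.025, 224} = 1.970611.
Margin = t* × SE = 1.970611 × 1.291 = 2.544059.
CI: 3.195 ± 2.544059 → (0.6509, 5.7391).
With 95% confidence, each one-unit increase in saturated fat intake is associated with a change of between 0.6509 and 5.7391 mg/dL in cholesterol level.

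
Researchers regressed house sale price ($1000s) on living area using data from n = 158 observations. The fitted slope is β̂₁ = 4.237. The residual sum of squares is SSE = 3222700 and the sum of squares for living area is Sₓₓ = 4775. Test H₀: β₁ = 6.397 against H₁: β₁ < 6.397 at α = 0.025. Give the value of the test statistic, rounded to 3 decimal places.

t = -1.038

MSE = SSE/(n − 2) = 3222700/156 = 20658.3.
SE(β̂₁) = √(MSE/Sₓₓ) = √(20658.3/4775) = 2.07999.
t = (4.237 − 6.397) / 2.07999 = -1.038.
df = n − 2 = 156.
One-sided p ≈ 0.1503, which is ≥ 0.025, so fail to reject H₀.
The data do not give significant evidence that the true slope on living area is below 6.397 $1000s per unit.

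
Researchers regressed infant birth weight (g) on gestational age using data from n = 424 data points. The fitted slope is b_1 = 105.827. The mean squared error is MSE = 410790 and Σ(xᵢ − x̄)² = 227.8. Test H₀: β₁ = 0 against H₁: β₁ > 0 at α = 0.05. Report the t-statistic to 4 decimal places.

t = 2.4921

SE(b_1) = √(MSE/Sₓₓ) = √(410790/227.8) = 42.4652.
t = 105.827 / 42.4652 = 2.4921.
df = n − 2 = 422.
One-sided p ≈ 0.0065, which is < 0.05, so reject H₀.
There is evidence that the true slope on gestational age is positive.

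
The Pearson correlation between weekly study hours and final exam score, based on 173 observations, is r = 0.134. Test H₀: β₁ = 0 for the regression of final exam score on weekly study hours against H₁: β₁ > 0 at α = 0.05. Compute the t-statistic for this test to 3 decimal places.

t = r·√(n − 2)/√(1 − r²) = 0.134·√171/√0.982044 = 1.768.
df = n − 2 = 171.
One-sided p ≈ 0.0394, which is < 0.05, so reject H₀.
There is evidence of a linear association between weekly study hours and final exam score.

t = 1.768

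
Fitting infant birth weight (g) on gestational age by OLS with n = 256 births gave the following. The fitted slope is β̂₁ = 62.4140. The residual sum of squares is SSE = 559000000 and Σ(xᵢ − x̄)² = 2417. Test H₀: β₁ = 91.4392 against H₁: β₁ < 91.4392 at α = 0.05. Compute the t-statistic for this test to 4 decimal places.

MSE = SSE/(n − 2) = 559000000/254 = 2.20079e+06.
SE(β̂₁) = √(MSE/Sₓₓ) = √(2.20079e+06/2417) = 30.1752.
t = (62.4140 − 91.4392) / 30.1752 = -0.9619.
df = n − 2 = 254.
One-sided p ≈ 0.1685, which is ≥ 0.05, so fail to reject H₀.
The data do not give significant evidence that the true slope on gestational age is below 91.4392 g per unit.

t = -0.9619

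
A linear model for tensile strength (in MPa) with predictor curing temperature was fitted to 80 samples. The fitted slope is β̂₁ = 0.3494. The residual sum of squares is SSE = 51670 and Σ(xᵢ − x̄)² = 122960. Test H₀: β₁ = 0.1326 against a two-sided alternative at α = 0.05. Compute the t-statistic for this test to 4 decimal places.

MSE = SSE/(n − 2) = 51670/78 = 662.436.
SE(β̂₁) = √(MSE/Sₓₓ) = √(662.436/122960) = 0.073399.
t = (0.3494 − 0.1326) / 0.073399 = 2.9537.
df = n − 2 = 78.
Two-sided p ≈ 0.0041, which is < 0.05, so reject H₀.
There is evidence that the true slope on curing temperature differs from 0.1326 MPa per unit.

t = 2.9537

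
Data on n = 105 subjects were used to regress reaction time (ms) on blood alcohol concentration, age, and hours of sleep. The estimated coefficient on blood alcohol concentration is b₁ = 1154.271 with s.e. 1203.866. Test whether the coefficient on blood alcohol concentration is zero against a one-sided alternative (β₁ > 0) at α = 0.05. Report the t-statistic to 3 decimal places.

t = 0.959

H₀: β₁ = 0 vs H₁: β₁ > 0.
t = (b₁ − β₁⁰)/SE = 1154.271 / 1203.866 = 0.959.
df = n − k − 1 = 105 − 3 − 1 = 101.
One-sided p ≈ 0.1700, which is ≥ 0.05, so fail to reject H₀.
The data do not give significant evidence that the true slope on blood alcohol concentration is positive, holding the other predictors fixed.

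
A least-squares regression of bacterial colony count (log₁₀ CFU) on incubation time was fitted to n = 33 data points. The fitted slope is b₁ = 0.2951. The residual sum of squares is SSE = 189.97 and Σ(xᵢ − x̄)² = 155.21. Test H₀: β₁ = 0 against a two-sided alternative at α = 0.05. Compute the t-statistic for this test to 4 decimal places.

MSE = SSE/(n − 2) = 189.97/31 = 6.12806.
SE(b₁) = √(MSE/Sₓₓ) = √(6.12806/155.21) = 0.198702.
t = 0.2951 / 0.198702 = 1.4851.
df = n − 2 = 31.
Two-sided p ≈ 0.1476, which is ≥ 0.05, so fail to reject H₀.
The data do not give significant evidence of an association between incubation time and bacterial colony count.

t = 1.4851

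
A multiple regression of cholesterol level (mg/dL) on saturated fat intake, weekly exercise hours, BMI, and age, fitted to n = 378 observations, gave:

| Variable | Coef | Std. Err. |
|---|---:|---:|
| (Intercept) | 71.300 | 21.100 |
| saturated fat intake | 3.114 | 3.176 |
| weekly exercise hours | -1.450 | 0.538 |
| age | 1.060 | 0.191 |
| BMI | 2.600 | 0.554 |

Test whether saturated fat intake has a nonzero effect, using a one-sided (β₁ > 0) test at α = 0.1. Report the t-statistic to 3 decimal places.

Read off: b = 3.114, SE = 3.176 for saturated fat intake.
H₀: β₁ = 0 vs H₁: β₁ > 0.
t = 3.114 / 3.176 = 0.980.
df = n − k − 1 = 378 − 4 − 1 = 373.
One-sided p ≈ 0.1637, which is ≥ 0.1, so fail to reject H₀.
The data do not give significant evidence that the true slope on saturated fat intake is positive, holding the other predictors fixed.

t = 0.980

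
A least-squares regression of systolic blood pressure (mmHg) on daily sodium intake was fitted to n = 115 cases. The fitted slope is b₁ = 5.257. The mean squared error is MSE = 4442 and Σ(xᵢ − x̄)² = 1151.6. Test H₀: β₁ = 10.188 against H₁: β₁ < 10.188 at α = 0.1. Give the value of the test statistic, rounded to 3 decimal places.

SE(b₁) = √(MSE/Sₓₓ) = √(4442/1151.6) = 1.96399.
t = (5.257 − 10.188) / 1.96399 = -2.511.
df = n − 2 = 113.
One-sided p ≈ 0.0067, which is < 0.1, so reject H₀.
There is evidence that the true slope on daily sodium intake is below 10.188 mmHg per unit.

t = -2.511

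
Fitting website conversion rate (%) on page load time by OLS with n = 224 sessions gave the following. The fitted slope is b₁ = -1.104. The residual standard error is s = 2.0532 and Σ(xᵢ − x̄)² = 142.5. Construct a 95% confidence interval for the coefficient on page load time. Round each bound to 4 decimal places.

SE(b₁) = s/√Sₓₓ = 2.0532/√142.5 = 0.171998.
df = n − 2 = 222.
t* = t_{0.025, 222} = 1.970707.
Margin = t* × SE = 1.970707 × 0.171998 = 0.338958.
CI: -1.104 ± 0.338958 → (-1.4430, -0.7650).
With 95% confidence, each one-unit increase in page load time is associated with a change of between -1.4430 and -0.7650 % in website conversion rate.

(-1.4430, -0.7650)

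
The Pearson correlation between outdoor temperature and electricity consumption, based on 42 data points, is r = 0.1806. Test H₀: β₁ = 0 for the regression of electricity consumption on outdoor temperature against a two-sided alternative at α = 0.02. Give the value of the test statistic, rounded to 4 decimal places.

t = 1.1613

t = r·√(n − 2)/√(1 − r²) = 0.1806·√40/√0.967384 = 1.1613.
df = n − 2 = 40.
Two-sided p ≈ 0.2524, which is ≥ 0.02, so fail to reject H₀.
The data do not give significant evidence of a linear association between outdoor temperature and electricity consumption.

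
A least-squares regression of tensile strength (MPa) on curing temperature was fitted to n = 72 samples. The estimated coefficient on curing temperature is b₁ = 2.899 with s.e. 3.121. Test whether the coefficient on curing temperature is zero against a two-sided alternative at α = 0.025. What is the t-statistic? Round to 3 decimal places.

t = 0.929

H₀: β₁ = 0 vs H₁: β₁ ≠ 0.
t = (b₁ − β₁⁰)/SE = 2.899 / 3.121 = 0.929.
df = n − 2 = 72 − 2 = 70.
Two-sided p ≈ 0.3561, which is ≥ 0.025, so fail to reject H₀.
The data do not give significant evidence of an association between curing temperature and tensile strength.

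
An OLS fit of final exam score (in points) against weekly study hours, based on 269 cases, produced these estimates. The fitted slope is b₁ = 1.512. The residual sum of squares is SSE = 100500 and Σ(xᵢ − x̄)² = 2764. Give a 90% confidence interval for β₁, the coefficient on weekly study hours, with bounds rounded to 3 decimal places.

MSE = SSE/(n − 2) = 100500/267 = 376.404.
SE(b₁) = √(MSE/Sₓₓ) = √(376.404/2764) = 0.369027.
df = n − 2 = 267.
t* = t_{0.05, 267} = 1.650581.
Margin = t* × SE = 1.650581 × 0.369027 = 0.60911.
CI: 1.512 ± 0.60911 → (0.903, 2.121).
With 90% confidence, each one-unit increase in weekly study hours is associated with a change of between 0.903 and 2.121 points in final exam score.

(0.903, 2.121)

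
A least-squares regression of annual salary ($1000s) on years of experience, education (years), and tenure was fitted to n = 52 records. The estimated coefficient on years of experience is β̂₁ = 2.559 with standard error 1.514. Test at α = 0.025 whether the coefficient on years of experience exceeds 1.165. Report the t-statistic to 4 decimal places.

t = 0.9207

H₀: β₁ = 1.165 vs H₁: β₁ > 1.165.
t = (β̂₁ − β₁⁰)/SE = (2.559 − 1.165) / 1.514 = 0.9207.
df = n − k − 1 = 52 − 3 − 1 = 48.
One-sided p ≈ 0.1809, which is ≥ 0.025, so fail to reject H₀.
The data do not give significant evidence that the true slope on years of experience exceeds 1.165 $1000s per unit, holding the other predictors fixed.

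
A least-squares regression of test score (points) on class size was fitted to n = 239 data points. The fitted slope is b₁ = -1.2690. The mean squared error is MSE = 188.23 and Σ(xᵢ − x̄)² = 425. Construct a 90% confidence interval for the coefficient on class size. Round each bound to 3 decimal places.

(-2.368, -0.170)

SE(b₁) = √(MSE/Sₓₓ) = √(188.23/425) = 0.665503.
df = n − 2 = 237.
t* = t_{0.05, 237} = 1.651308.
Margin = t* × SE = 1.651308 × 0.665503 = 1.09895.
CI: -1.2690 ± 1.09895 → (-2.368, -0.170).
With 90% confidence, each one-unit increase in class size is associated with a change of between -2.368 and -0.170 points in test score.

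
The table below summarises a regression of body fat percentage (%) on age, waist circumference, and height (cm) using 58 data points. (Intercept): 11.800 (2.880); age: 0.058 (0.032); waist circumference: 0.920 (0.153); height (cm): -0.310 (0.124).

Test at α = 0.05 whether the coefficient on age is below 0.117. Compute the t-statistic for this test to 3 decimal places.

Read off: b = 0.058, SE = 0.032 for age.
H₀: β₁ = 0.117 vs H₁: β₁ < 0.117.
t = (0.058 − 0.117) / 0.032 = -1.844.
df = n − k − 1 = 58 − 3 − 1 = 54.
One-sided p ≈ 0.0354, which is < 0.05, so reject H₀.
There is evidence that the true slope on age is below 0.117 % per unit, holding the other predictors fixed.

t = -1.844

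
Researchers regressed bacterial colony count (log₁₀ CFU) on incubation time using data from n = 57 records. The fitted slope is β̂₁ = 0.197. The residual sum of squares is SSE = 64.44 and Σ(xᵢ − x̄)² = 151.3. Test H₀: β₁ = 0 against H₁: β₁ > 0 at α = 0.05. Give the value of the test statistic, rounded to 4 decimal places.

t = 2.2387

MSE = SSE/(n − 2) = 64.44/55 = 1.17164.
SE(β̂₁) = √(MSE/Sₓₓ) = √(1.17164/151.3) = 0.0879988.
t = 0.197 / 0.0879988 = 2.2387.
df = n − 2 = 55.
One-sided p ≈ 0.0146, which is < 0.05, so reject H₀.
There is evidence that the true slope on incubation time is positive.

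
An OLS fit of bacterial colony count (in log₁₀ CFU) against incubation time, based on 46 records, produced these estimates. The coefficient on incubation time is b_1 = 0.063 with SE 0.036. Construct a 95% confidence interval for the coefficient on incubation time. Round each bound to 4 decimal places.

df = n − 2 = 46 − 2 = 44.
t* = t_{0.025, 44} = 2.015368.
Margin = t* × SE = 2.015368 × 0.036 = 0.072553.
CI: 0.063 ± 0.072553 → (-0.0096, 0.1356).
With 95% confidence, each one-unit increase in incubation time is associated with a change of between -0.0096 and 0.1356 log₁₀ CFU in bacterial colony count.

(-0.0096, 0.1356)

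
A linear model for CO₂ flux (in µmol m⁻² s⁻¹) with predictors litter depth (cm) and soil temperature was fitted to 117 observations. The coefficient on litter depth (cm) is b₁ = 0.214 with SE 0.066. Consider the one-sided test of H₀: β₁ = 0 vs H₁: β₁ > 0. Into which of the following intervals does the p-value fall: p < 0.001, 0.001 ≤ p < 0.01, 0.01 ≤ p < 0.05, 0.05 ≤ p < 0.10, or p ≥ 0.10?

t = 0.214 / 0.066 = 3.242.
df = n − k − 1 = 117 − 2 − 1 = 114.
One-sided p = P(T_{114} > t) ≈ 0.0008.
So p < 0.001.

p < 0.001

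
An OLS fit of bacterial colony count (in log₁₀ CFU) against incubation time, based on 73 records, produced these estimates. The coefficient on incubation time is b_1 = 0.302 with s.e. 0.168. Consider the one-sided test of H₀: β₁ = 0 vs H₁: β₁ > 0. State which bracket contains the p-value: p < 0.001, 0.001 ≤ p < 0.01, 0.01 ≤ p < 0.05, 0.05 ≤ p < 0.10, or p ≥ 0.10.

0.01 ≤ p < 0.05

t = 0.302 / 0.168 = 1.798.
df = n − 2 = 73 − 2 = 71.
One-sided p = P(T_{71} > t) ≈ 0.0382.
So 0.01 ≤ p < 0.05.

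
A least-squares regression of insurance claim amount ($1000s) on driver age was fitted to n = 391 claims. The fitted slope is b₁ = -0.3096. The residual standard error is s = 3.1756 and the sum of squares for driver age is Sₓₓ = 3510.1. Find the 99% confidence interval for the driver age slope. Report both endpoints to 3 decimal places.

SE(b₁) = s/√Sₓₓ = 3.1756/√3510.1 = 0.0536002.
df = n − 2 = 389.
t* = t_{0.005, 389} = 2.588527.
Margin = t* × SE = 2.588527 × 0.0536002 = 0.13875.
CI: -0.3096 ± 0.13875 → (-0.448, -0.171).
With 99% confidence, each one-unit increase in driver age is associated with a change of between -0.448 and -0.171 $1000s in insurance claim amount.

(-0.448, -0.171)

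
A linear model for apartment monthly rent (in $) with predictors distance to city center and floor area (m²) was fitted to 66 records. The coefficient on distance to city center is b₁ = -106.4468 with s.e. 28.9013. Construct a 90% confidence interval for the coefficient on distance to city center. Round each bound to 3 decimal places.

df = n − k − 1 = 66 − 2 − 1 = 63.
t* = t_{0.05, 63} = 1.669402.
Margin = t* × SE = 1.669402 × 28.9013 = 48.24789.
CI: -106.4468 ± 48.24789 → (-154.695, -58.199).
With 90% confidence, each one-unit increase in distance to city center is associated with a change of between -154.695 and -58.199 $ in apartment monthly rent, holding the other predictors fixed.

(-154.695, -58.199)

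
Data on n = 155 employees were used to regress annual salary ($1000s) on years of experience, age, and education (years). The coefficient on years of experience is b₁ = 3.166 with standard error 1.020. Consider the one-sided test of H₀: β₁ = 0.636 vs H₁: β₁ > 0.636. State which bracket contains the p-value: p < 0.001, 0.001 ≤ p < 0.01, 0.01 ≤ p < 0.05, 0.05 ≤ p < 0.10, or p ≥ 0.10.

0.001 ≤ p < 0.01

t = (3.166 − 0.636) / 1.020 = 2.480.
df = n − k − 1 = 155 − 3 − 1 = 151.
One-sided p = P(T_{151} > t) ≈ 0.0071.
So 0.001 ≤ p < 0.01.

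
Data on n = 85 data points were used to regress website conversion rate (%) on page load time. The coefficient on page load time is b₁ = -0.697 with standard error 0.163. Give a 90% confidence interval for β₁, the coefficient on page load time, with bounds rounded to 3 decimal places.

(-0.968, -0.426)

df = n − 2 = 85 − 2 = 83.
t* = t_{0.05, 83} = 1.66342.
Margin = t* × SE = 1.66342 × 0.163 = 0.27114.
CI: -0.697 ± 0.27114 → (-0.968, -0.426).
With 90% confidence, each one-unit increase in page load time is associated with a change of between -0.968 and -0.426 % in website conversion rate.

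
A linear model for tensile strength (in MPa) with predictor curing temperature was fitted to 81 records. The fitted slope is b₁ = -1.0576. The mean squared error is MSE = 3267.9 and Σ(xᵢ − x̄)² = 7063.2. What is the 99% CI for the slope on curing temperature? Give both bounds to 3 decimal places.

(-2.853, 0.738)

SE(b₁) = √(MSE/Sₓₓ) = √(3267.9/7063.2) = 0.680195.
df = n − 2 = 79.
t* = t_{0.005, 79} = 2.639505.
Margin = t* × SE = 2.639505 × 0.680195 = 1.79538.
CI: -1.0576 ± 1.79538 → (-2.853, 0.738).
With 99% confidence, each one-unit increase in curing temperature is associated with a change of between -2.853 and 0.738 MPa in tensile strength.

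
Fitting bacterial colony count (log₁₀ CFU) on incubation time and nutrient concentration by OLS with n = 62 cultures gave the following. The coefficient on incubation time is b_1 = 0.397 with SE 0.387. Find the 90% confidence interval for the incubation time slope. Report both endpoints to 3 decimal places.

df = n − k − 1 = 62 − 2 − 1 = 59.
t* = t_{0.05, 59} = 1.671093.
Margin = t* × SE = 1.671093 × 0.387 = 0.64671.
CI: 0.397 ± 0.64671 → (-0.250, 1.044).
With 90% confidence, each one-unit increase in incubation time is associated with a change of between -0.250 and 1.044 log₁₀ CFU in bacterial colony count, holding the other predictors fixed.

(-0.250, 1.044)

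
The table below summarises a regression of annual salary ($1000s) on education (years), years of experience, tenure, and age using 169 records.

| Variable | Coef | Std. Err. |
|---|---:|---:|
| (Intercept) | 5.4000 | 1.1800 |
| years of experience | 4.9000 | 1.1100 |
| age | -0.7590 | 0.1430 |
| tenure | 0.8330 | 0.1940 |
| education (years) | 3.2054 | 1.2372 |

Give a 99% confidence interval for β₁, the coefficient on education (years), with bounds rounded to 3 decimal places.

Read off: b = 3.2054, SE = 1.2372 for education (years).
df = n − k − 1 = 169 − 4 − 1 = 164.
t* = t_{0.005, 164} = 2.60614.
Margin = t* × SE = 2.60614 × 1.2372 = 3.22432.
CI: 3.2054 ± 3.22432 → (-0.019, 6.430).

(-0.019, 6.430)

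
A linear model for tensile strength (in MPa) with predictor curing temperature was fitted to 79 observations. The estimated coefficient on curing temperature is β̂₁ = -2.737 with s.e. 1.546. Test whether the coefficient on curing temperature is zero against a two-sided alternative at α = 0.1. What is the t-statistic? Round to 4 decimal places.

H₀: β₁ = 0 vs H₁: β₁ ≠ 0.
t = (β̂₁ − β₁⁰)/SE = -2.737 / 1.546 = -1.7704.
df = n − 2 = 79 − 2 = 77.
Two-sided p ≈ 0.0806, which is < 0.1, so reject H₀.
There is evidence that curing temperature is associated with tensile strength.

t = -1.7704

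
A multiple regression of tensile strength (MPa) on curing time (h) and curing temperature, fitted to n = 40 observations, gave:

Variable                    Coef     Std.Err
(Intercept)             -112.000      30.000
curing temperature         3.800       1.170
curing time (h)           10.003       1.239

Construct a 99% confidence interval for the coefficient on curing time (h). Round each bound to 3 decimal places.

Read off: b = 10.003, SE = 1.239 for curing time (h).
df = n − k − 1 = 40 − 2 − 1 = 37.
t* = t_{0.005, 37} = 2.715409.
Margin = t* × SE = 2.715409 × 1.239 = 3.36439.
CI: 10.003 ± 3.36439 → (6.639, 13.367).

(6.639, 13.367)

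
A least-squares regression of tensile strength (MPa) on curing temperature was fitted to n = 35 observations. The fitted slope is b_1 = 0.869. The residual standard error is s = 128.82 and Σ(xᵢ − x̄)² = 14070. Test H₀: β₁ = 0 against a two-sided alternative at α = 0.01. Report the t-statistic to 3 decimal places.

t = 0.800

SE(b_1) = s/√Sₓₓ = 128.82/√14070 = 1.08602.
t = 0.869 / 1.08602 = 0.800.
df = n − 2 = 33.
Two-sided p ≈ 0.4293, which is ≥ 0.01, so fail to reject H₀.
The data do not give significant evidence of an association between curing temperature and tensile strength.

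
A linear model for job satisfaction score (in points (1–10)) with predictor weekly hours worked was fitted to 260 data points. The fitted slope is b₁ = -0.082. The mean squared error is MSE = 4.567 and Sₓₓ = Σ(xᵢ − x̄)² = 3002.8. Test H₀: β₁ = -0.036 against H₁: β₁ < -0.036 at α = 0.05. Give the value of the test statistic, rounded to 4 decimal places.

t = -1.1795

SE(b₁) = √(MSE/Sₓₓ) = √(4.567/3002.8) = 0.0389989.
t = (-0.082 − (-0.036)) / 0.0389989 = -1.1795.
df = n − 2 = 258.
One-sided p ≈ 0.1196, which is ≥ 0.05, so fail to reject H₀.
The data do not give significant evidence that the true slope on weekly hours worked is below -0.036 points (1–10) per unit.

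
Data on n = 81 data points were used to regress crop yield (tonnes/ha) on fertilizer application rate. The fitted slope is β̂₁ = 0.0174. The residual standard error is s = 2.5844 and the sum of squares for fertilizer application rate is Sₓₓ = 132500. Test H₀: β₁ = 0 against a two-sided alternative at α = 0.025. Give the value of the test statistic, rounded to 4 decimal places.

t = 2.4507

SE(β̂₁) = s/√Sₓₓ = 2.5844/√132500 = 0.00709989.
t = 0.0174 / 0.00709989 = 2.4507.
df = n − 2 = 79.
Two-sided p ≈ 0.0165, which is < 0.025, so reject H₀.
There is evidence that fertilizer application rate is associated with crop yield.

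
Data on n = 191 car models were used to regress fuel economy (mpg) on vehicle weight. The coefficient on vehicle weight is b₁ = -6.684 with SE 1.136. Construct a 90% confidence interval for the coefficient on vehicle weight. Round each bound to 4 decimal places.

df = n − 2 = 191 − 2 = 189.
t* = t_{0.05, 189} = 1.652956.
Margin = t* × SE = 1.652956 × 1.136 = 1.877758.
CI: -6.684 ± 1.877758 → (-8.5618, -4.8062).
With 90% confidence, each one-unit increase in vehicle weight is associated with a change of between -8.5618 and -4.8062 mpg in fuel economy.

(-8.5618, -4.8062)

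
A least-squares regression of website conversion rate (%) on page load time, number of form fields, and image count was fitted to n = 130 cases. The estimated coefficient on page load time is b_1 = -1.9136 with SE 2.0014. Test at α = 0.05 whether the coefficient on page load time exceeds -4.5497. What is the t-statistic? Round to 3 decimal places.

t = 1.317

H₀: β₁ = -4.5497 vs H₁: β₁ > -4.5497.
t = (b_1 − β₁⁰)/SE = (-1.9136 − (-4.5497)) / 2.0014 = 1.317.
df = n − k − 1 = 130 − 3 − 1 = 126.
One-sided p ≈ 0.0951, which is ≥ 0.05, so fail to reject H₀.
The data do not give significant evidence that the true slope on page load time exceeds -4.5497 % per unit, holding the other predictors fixed.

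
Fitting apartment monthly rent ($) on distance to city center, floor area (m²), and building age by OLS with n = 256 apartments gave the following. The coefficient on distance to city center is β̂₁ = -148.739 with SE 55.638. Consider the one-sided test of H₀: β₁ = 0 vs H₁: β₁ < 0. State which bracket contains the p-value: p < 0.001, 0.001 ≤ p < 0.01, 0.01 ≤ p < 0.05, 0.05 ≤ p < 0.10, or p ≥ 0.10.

t = -148.739 / 55.638 = -2.673.
df = n − k − 1 = 256 − 3 − 1 = 252.
One-sided p = P(T_{252} < t) ≈ 0.0040.
So 0.001 ≤ p < 0.01.

0.001 ≤ p < 0.01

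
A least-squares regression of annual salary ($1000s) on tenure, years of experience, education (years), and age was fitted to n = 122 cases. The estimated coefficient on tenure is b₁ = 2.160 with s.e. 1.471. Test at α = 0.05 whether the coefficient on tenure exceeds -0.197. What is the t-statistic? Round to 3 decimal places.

H₀: β₁ = -0.197 vs H₁: β₁ > -0.197.
t = (b₁ − β₁⁰)/SE = (2.160 − (-0.197)) / 1.471 = 1.602.
df = n − k − 1 = 122 − 4 − 1 = 117.
One-sided p ≈ 0.0559, which is ≥ 0.05, so fail to reject H₀.
The data do not give significant evidence that the true slope on tenure exceeds -0.197 $1000s per unit, holding the other predictors fixed.

t = 1.602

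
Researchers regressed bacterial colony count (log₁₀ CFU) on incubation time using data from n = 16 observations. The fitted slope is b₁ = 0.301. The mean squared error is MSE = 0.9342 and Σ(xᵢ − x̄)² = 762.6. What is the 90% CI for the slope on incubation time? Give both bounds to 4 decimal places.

SE(b₁) = √(MSE/Sₓₓ) = √(0.9342/762.6) = 0.0350003.
df = n − 2 = 14.
t* = t_{0.05, 14} = 1.76131.
Margin = t* × SE = 1.76131 × 0.0350003 = 0.061646.
CI: 0.301 ± 0.061646 → (0.2394, 0.3626).
With 90% confidence, each one-unit increase in incubation time is associated with a change of between 0.2394 and 0.3626 log₁₀ CFU in bacterial colony count.

(0.2394, 0.3626)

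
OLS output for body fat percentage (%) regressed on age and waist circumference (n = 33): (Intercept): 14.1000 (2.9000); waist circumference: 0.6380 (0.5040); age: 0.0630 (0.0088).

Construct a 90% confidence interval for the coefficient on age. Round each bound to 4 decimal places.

Read off: b = 0.0630, SE = 0.0088 for age.
df = n − k − 1 = 33 − 2 − 1 = 30.
t* = t_{0.05, 30} = 1.697261.
Margin = t* × SE = 1.697261 × 0.0088 = 0.014936.
CI: 0.0630 ± 0.014936 → (0.0481, 0.0779).

(0.0481, 0.0779)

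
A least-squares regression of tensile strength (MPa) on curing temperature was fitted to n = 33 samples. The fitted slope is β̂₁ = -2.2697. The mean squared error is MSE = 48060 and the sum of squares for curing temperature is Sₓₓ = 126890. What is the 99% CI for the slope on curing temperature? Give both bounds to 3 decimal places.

(-3.958, -0.581)

SE(β̂₁) = √(MSE/Sₓₓ) = √(48060/126890) = 0.615429.
df = n − 2 = 31.
t* = t_{0.005, 31} = 2.744042.
Margin = t* × SE = 2.744042 × 0.615429 = 1.68876.
CI: -2.2697 ± 1.68876 → (-3.958, -0.581).
With 99% confidence, each one-unit increase in curing temperature is associated with a change of between -3.958 and -0.581 MPa in tensile strength.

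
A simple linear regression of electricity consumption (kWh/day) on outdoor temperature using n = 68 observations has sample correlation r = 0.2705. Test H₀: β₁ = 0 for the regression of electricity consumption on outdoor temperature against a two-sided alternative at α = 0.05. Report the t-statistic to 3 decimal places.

t = 2.283

t = r·√(n − 2)/√(1 − r²) = 0.2705·√66/√0.92683 = 2.283.
df = n − 2 = 66.
Two-sided p ≈ 0.0257, which is < 0.05, so reject H₀.
There is evidence of a linear association between outdoor temperature and electricity consumption.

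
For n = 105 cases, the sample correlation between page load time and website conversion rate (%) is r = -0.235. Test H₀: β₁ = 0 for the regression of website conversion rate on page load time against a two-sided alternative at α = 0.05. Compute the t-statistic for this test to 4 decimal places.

t = r·√(n − 2)/√(1 − r²) = -0.235·√103/√0.944775 = -2.4537.
df = n − 2 = 103.
Two-sided p ≈ 0.0158, which is < 0.05, so reject H₀.
There is evidence of a linear association between page load time and website conversion rate.

t = -2.4537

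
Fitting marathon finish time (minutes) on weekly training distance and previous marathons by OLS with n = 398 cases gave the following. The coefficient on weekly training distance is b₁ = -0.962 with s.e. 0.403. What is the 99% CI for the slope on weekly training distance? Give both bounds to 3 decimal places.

df = n − k − 1 = 398 − 2 − 1 = 395.
t* = t_{0.005, 395} = 2.588333.
Margin = t* × SE = 2.588333 × 0.403 = 1.04310.
CI: -0.962 ± 1.04310 → (-2.005, 0.081).
With 99% confidence, each one-unit increase in weekly training distance is associated with a change of between -2.005 and 0.081 minutes in marathon finish time, holding the other predictors fixed.

(-2.005, 0.081)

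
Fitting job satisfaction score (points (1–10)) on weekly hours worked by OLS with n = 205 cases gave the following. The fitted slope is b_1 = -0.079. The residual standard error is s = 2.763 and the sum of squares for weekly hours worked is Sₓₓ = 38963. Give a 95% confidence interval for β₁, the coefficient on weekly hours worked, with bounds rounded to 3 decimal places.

(-0.107, -0.051)

SE(b_1) = s/√Sₓₓ = 2.763/√38963 = 0.0139976.
df = n − 2 = 203.
t* = t_{0.025, 203} = 1.971719.
Margin = t* × SE = 1.971719 × 0.0139976 = 0.02760.
CI: -0.079 ± 0.02760 → (-0.107, -0.051).
With 95% confidence, each one-unit increase in weekly hours worked is associated with a change of between -0.107 and -0.051 points (1–10) in job satisfaction score.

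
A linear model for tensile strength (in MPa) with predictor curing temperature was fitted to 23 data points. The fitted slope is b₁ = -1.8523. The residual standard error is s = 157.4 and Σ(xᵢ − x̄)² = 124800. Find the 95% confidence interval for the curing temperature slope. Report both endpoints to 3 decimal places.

(-2.779, -0.926)

SE(b₁) = s/√Sₓₓ = 157.4/√124800 = 0.445551.
df = n − 2 = 21.
t* = t_{0.025, 21} = 2.079614.
Margin = t* × SE = 2.079614 × 0.445551 = 0.92657.
CI: -1.8523 ± 0.92657 → (-2.779, -0.926).
With 95% confidence, each one-unit increase in curing temperature is associated with a change of between -2.779 and -0.926 MPa in tensile strength.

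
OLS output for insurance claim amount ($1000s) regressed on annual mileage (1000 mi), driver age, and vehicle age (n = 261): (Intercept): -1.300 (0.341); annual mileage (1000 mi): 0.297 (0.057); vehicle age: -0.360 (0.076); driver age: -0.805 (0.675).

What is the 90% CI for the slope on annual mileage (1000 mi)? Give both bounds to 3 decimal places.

Read off: b = 0.297, SE = 0.057 for annual mileage (1000 mi).
df = n − k − 1 = 261 − 3 − 1 = 257.
t* = t_{0.05, 257} = 1.650804.
Margin = t* × SE = 1.650804 × 0.057 = 0.09410.
CI: 0.297 ± 0.09410 → (0.203, 0.391).

(0.203, 0.391)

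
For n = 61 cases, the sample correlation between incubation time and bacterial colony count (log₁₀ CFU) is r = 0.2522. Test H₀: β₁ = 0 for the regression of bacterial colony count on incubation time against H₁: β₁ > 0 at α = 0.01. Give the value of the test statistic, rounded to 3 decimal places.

t = 2.002

t = r·√(n − 2)/√(1 − r²) = 0.2522·√59/√0.936395 = 2.002.
df = n − 2 = 59.
One-sided p ≈ 0.0250, which is ≥ 0.01, so fail to reject H₀.
The data do not give significant evidence of a linear association between incubation time and bacterial colony count.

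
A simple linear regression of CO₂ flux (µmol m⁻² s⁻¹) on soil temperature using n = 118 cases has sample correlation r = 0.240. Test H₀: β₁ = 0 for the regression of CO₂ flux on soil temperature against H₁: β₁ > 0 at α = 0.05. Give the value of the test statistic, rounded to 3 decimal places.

t = 2.663

t = r·√(n − 2)/√(1 − r²) = 0.240·√116/√0.9424 = 2.663.
df = n − 2 = 116.
One-sided p ≈ 0.0044, which is < 0.05, so reject H₀.
There is evidence of a linear association between soil temperature and CO₂ flux.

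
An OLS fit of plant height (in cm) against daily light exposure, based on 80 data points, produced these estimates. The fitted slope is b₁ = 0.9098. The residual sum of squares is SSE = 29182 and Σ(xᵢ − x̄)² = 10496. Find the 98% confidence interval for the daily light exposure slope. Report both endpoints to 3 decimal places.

(0.461, 1.358)

MSE = SSE/(n − 2) = 29182/78 = 374.128.
SE(b₁) = √(MSE/Sₓₓ) = √(374.128/10496) = 0.188798.
df = n − 2 = 78.
t* = t_{0.01, 78} = 2.375111.
Margin = t* × SE = 2.375111 × 0.188798 = 0.44842.
CI: 0.9098 ± 0.44842 → (0.461, 1.358).
With 98% confidence, each one-unit increase in daily light exposure is associated with a change of between 0.461 and 1.358 cm in plant height.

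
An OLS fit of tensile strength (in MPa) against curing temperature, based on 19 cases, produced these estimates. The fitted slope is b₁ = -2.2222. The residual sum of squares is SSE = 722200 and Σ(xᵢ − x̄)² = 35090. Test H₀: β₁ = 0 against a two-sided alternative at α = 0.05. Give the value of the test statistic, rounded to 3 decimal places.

t = -2.020

MSE = SSE/(n − 2) = 722200/17 = 42482.4.
SE(b₁) = √(MSE/Sₓₓ) = √(42482.4/35090) = 1.1003.
t = -2.2222 / 1.1003 = -2.020.
df = n − 2 = 17.
Two-sided p ≈ 0.0595, which is ≥ 0.05, so fail to reject H₀.
The data do not give significant evidence of an association between curing temperature and tensile strength.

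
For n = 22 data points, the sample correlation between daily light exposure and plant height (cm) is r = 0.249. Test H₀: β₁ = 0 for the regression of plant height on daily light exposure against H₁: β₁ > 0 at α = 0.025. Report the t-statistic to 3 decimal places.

t = 1.150

t = r·√(n − 2)/√(1 − r²) = 0.249·√20/√0.937999 = 1.150.
df = n − 2 = 20.
One-sided p ≈ 0.1319, which is ≥ 0.025, so fail to reject H₀.
The data do not give significant evidence of a linear association between daily light exposure and plant height.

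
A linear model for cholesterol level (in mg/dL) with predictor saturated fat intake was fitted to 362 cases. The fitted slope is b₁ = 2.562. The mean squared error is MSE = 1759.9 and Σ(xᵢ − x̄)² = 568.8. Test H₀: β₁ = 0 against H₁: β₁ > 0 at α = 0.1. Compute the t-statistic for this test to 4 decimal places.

SE(b₁) = √(MSE/Sₓₓ) = √(1759.9/568.8) = 1.75899.
t = 2.562 / 1.75899 = 1.4565.
df = n − 2 = 360.
One-sided p ≈ 0.0731, which is < 0.1, so reject H₀.
There is evidence that the true slope on saturated fat intake is positive.

t = 1.4565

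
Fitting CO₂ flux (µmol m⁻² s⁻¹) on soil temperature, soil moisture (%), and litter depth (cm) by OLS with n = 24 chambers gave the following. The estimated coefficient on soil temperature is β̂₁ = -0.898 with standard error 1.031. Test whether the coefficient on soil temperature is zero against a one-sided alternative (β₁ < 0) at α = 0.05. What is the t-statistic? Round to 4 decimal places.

t = -0.8710

H₀: β₁ = 0 vs H₁: β₁ < 0.
t = (β̂₁ − β₁⁰)/SE = -0.898 / 1.031 = -0.8710.
df = n − k − 1 = 24 − 3 − 1 = 20.
One-sided p ≈ 0.1970, which is ≥ 0.05, so fail to reject H₀.
The data do not give significant evidence that the true slope on soil temperature is negative, holding the other predictors fixed.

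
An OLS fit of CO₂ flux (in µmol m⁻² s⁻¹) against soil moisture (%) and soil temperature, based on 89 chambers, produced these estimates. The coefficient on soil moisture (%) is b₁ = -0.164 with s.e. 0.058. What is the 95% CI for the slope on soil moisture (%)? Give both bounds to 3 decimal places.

(-0.279, -0.049)

df = n − k − 1 = 89 − 2 − 1 = 86.
t* = t_{0.025, 86} = 1.987934.
Margin = t* × SE = 1.987934 × 0.058 = 0.11530.
CI: -0.164 ± 0.11530 → (-0.279, -0.049).
With 95% confidence, each one-unit increase in soil moisture (%) is associated with a change of between -0.279 and -0.049 µmol m⁻² s⁻¹ in CO₂ flux, holding the other predictors fixed.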